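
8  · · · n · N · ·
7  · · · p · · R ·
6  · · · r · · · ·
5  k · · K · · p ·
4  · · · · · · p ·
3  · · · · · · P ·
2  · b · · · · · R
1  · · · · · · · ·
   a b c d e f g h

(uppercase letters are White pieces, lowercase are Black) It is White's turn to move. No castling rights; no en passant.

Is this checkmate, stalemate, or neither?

neither

White to move; white king on d5.
In check: yes, from the black rook on d6.
Legal moves for White: Kxd6, Kc5, Ke4, Kc4.
White is in check but has 4 legal moves → neither.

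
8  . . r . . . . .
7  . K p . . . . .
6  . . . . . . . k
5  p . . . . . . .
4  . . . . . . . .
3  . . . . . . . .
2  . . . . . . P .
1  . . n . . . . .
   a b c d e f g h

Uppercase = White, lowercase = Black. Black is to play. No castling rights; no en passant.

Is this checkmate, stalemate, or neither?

Black to move; black king on h6.
In check: no.
Legal moves for Black include: Rh8, Rg8, Rf8, Re8, Rd8, Rb8+, Ra8, Kh7, Kg7, Kg6, Kh5, Kg5, Nd3, Nb3, Ne2, Na2, c6, a4, ... (list truncated; more exist).
Black has legal moves and is not in check → neither.

neither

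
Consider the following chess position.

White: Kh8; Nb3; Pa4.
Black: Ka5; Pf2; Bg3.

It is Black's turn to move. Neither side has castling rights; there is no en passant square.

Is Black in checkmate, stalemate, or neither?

Black to move; black king on a5.
In check: yes, from the white knight on b3.
King squares — a4: available; b4: available; b5: attacked by Pa4; a6: available; b6: available.
Legal moves for Black: Kb6, Ka6, Kb4, Kxa4.
Black is in check but has 4 legal moves → neither.

neither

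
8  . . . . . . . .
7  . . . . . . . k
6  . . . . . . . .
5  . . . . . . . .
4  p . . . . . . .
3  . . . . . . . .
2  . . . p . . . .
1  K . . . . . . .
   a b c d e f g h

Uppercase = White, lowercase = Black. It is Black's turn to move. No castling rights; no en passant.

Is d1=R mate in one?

no

After d1=R: white king on a1; in check: yes, from the black rook on d1.
White has 2 legal replies: Kb2, Ka2.
In check but a legal move exists → not checkmate.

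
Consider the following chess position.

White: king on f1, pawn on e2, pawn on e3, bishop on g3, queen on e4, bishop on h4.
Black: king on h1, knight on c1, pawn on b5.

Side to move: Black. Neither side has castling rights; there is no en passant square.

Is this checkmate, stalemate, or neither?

checkmate

Black to move; black king on h1.
In check: yes, from the white queen on e4.
King squares — g1: attacked by Kf1; g2: attacked by Kf1; h2: attacked by Bg3.
Legal moves for Black: none.
In check with no legal moves → checkmate.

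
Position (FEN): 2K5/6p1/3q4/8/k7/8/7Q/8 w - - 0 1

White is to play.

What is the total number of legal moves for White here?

20

White to move; king on c8.
In check: no.
Legal moves: Kb7, Qh8, Qh7, Qh6, Qxd6, Qh5, Qe5, Qh4+, Qf4+, Qh3, Qg3, Qg2, Qf2, Qe2, Qd2, Qc2+, Qb2, Qa2+, Qh1, Qg1.
Count: 20.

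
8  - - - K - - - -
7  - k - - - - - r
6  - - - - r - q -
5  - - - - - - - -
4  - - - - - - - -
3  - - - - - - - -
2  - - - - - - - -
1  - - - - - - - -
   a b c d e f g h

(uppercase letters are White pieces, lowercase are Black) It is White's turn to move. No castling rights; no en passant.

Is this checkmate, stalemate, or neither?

stalemate

White to move; white king on d8.
In check: no.
King squares — c7: attacked by Kb7; d7: attacked by Rh7; e7: attacked by Re6; c8: attacked by Kb7; e8: attacked by Re6.
Legal moves for White: none.
Not in check and no legal moves → stalemate.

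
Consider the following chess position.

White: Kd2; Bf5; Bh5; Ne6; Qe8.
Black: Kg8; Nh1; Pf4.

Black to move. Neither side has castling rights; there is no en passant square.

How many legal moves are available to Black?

0

Black to move; king on g8.
In check: yes, from the white queen on e8.
Legal moves: none.
Count: 0.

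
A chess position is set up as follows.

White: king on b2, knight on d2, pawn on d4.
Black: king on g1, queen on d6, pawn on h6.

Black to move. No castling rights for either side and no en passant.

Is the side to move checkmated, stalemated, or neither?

neither

Black to move; black king on g1.
In check: no.
Legal moves for Black include: Qf8, Qd8, Qb8+, Qe7, Qd7, Qc7, Qg6, Qf6, Qe6, Qc6, Qb6+, Qa6, Qe5, Qd5, Qc5, Qf4, Qxd4+, Qb4+, ... (list truncated; more exist).
Black has legal moves and is not in check → neither.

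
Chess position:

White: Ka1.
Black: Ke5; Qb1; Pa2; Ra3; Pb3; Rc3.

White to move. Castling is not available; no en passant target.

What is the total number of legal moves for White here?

White to move; king on a1.
In check: yes, from the black queen on b1.
Legal moves: none.
Count: 0.

0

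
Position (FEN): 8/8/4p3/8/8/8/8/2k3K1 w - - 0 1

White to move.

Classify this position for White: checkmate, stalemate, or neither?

neither

White to move; white king on g1.
In check: no.
Legal moves for White: Kh2, Kg2, Kf2, Kh1, Kf1.
White has 5 legal moves and is not in check → neither.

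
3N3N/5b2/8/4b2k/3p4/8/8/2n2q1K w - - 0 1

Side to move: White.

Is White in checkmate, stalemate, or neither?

White to move; white king on h1.
In check: yes, from the black queen on f1.
King squares — g1: attacked by Qf1; g2: attacked by Qf1; h2: attacked by Be5.
Legal moves for White: none.
In check with no legal moves → checkmate.

checkmate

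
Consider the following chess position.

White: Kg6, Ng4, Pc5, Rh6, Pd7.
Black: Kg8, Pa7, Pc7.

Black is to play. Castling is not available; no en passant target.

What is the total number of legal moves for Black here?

4

Black to move; king on g8.
In check: no.
Legal moves: Kf8, c6, a6, a5.
Count: 4.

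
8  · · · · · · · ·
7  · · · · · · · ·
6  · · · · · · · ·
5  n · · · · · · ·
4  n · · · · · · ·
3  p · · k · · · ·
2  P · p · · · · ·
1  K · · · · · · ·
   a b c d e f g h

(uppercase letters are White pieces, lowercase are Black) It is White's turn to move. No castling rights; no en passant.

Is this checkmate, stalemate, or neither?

White to move; white king on a1.
In check: no.
King squares — b1: attacked by Pc2; a2: own pawn; b2: attacked by Pa3.
Legal moves for White: none.
Not in check and no legal moves → stalemate.

stalemate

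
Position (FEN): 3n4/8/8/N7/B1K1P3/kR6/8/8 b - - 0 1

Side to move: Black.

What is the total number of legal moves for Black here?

Black to move; king on a3.
In check: yes, from the white rook on b3.
Legal moves: Kxa4, Ka2.
Count: 2.

2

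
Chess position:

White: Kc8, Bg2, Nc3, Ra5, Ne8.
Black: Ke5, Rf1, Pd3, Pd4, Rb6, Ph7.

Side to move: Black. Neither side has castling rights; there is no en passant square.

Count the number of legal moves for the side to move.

Black to move; king on e5.
In check: yes, from the white rook on a5.
Legal moves: Ke6, Kf4, Rb5.
Count: 3.

3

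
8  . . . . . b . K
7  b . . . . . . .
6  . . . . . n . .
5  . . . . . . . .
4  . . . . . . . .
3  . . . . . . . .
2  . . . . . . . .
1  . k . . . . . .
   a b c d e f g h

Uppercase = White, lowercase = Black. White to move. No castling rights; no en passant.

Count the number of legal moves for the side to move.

White to move; king on h8.
In check: no.
Legal moves: none.
Count: 0.

0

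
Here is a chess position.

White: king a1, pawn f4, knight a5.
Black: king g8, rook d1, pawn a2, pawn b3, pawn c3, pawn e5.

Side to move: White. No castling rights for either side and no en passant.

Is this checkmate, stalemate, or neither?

White to move; white king on a1.
In check: yes, from the black rook on d1.
King squares — b1: attacked by Rd1; a2: attacked by Pb3; b2: attacked by Pc3.
Legal moves for White: none.
In check with no legal moves → checkmate.

checkmate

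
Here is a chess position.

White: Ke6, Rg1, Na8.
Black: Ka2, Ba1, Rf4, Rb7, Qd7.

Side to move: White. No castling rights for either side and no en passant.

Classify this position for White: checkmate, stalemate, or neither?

checkmate

White to move; white king on e6.
In check: yes, from the black queen on d7.
King squares — d5: attacked by Qd7; e5: attacked by Ba1; f5: attacked by Rf4; d6: attacked by Qd7; f6: attacked by Ba1; d7: attacked by Rb7; e7: attacked by Qd7; f7: attacked by Rf4.
Legal moves for White: none.
In check with no legal moves → checkmate.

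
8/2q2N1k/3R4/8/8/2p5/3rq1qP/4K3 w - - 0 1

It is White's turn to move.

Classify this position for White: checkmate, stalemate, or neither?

checkmate

White to move; white king on e1.
In check: yes, from the black queen on e2.
King squares — d1: attacked by Rd2; f1: attacked by Qe2; d2: attacked by Qe2; e2: attacked by Rd2; f2: attacked by Qe2.
Legal moves for White: none.
In check with no legal moves → checkmate.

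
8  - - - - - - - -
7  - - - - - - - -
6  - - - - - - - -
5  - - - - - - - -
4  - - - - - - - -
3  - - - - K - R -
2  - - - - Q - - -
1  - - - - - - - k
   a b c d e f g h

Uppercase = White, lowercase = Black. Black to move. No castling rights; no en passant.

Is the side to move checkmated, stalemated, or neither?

stalemate

Black to move; black king on h1.
In check: no.
King squares — g1: attacked by Rg3; g2: attacked by Qe2; h2: attacked by Qe2.
Legal moves for Black: none.
Not in check and no legal moves → stalemate.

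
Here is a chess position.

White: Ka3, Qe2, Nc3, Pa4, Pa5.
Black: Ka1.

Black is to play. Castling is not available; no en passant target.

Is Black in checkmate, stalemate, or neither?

stalemate

Black to move; black king on a1.
In check: no.
King squares — b1: attacked by Nc3; a2: attacked by Qe2; b2: attacked by Qe2.
Legal moves for Black: none.
Not in check and no legal moves → stalemate.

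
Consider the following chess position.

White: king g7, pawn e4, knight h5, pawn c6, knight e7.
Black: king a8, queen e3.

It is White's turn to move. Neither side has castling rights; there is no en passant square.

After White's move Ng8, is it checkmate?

After Ng8: black king on a8; in check: no.
Black is not in check, so this cannot be checkmate.

no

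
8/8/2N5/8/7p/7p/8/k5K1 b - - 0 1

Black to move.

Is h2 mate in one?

no

After h2: white king on g1; in check: yes, from the black pawn on h2.
White has 5 legal replies: Kxh2, Kg2, Kf2, Kh1, Kf1.
In check but a legal move exists → not checkmate.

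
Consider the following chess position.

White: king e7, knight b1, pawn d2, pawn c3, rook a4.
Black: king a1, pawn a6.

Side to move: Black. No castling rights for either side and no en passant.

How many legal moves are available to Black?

Black to move; king on a1.
In check: yes, from the white rook on a4.
Legal moves: Kb2, Kxb1.
Count: 2.

2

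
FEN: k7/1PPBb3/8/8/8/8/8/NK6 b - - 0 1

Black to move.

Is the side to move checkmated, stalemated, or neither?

neither

Black to move; black king on a8.
In check: yes, from the white pawn on b7.
King squares — a7: available; b7: available; b8: attacked by Pc7.
Legal moves for Black: Kxb7, Ka7.
Black is in check but has 2 legal moves → neither.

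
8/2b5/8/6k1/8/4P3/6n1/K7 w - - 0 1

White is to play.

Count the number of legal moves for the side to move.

White to move; king on a1.
In check: no.
Legal moves: Kb2, Ka2, Kb1, e4.
Count: 4.

4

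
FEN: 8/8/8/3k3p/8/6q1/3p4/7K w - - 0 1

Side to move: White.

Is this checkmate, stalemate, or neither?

stalemate

White to move; white king on h1.
In check: no.
King squares — g1: attacked by Qg3; g2: attacked by Qg3; h2: attacked by Qg3.
Legal moves for White: none.
Not in check and no legal moves → stalemate.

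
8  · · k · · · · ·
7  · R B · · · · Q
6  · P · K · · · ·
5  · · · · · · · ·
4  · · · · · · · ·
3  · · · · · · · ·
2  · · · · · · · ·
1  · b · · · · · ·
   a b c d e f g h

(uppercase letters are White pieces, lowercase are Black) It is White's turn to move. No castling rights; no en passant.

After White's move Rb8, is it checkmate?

yes

After Rb8: black king on c8; in check: yes, from the white rook on b8.
King squares — b7: attacked by Rb8; c7: attacked by Pb6; d7: attacked by Kd6; b8: attacked by Bc7; d8: attacked by Bc7.
Black has no legal moves → checkmate.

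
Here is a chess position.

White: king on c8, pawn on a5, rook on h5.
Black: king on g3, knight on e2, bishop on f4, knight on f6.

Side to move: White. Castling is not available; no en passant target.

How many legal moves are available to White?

16

White to move; king on c8.
In check: no.
Legal moves: Kd8, Kb7, Rh8, Rh7, Rh6, Rg5+, Rf5, Re5, Rd5, Rc5, Rb5, Rh4, Rh3+, Rh2, Rh1, a6.
Count: 16.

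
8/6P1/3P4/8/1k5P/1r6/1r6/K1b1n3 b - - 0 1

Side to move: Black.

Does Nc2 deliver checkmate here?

After Nc2: white king on a1; in check: yes, from the black knight on c2.
King squares — b1: attacked by Rb2; a2: attacked by Rb2; b2: attacked by Bc1.
White has no legal moves → checkmate.

yes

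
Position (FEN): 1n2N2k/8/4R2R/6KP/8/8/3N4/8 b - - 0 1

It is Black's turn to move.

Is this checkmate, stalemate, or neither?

Black to move; black king on h8.
In check: yes, from the white rook on h6.
King squares — g7: attacked by Ne8; h7: attacked by Rh6; g8: available.
Legal moves for Black: Kg8.
Black is in check but has 1 legal move → neither.

neither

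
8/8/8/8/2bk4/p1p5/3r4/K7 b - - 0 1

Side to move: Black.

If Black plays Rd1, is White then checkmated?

yes

After Rd1: white king on a1; in check: yes, from the black rook on d1.
King squares — b1: attacked by Rd1; a2: attacked by Bc4; b2: attacked by Pa3.
White has no legal moves → checkmate.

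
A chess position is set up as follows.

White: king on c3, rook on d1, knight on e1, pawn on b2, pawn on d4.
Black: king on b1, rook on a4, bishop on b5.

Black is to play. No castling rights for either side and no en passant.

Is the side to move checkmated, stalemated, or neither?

Black to move; black king on b1.
In check: yes, from the white rook on d1.
King squares — a1: attacked by Rd1; c1: attacked by Rd1; a2: available; b2: attacked by Kc3; c2: attacked by Ne1.
Legal moves for Black: Ka2.
Black is in check but has 1 legal move → neither.

neither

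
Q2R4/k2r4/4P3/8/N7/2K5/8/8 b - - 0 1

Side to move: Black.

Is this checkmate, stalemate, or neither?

checkmate

Black to move; black king on a7.
In check: yes, from the white queen on a8.
King squares — a6: attacked by Qa8; b6: attacked by Na4; b7: attacked by Qa8; a8: attacked by Rd8; b8: attacked by Qa8.
Legal moves for Black: none.
In check with no legal moves → checkmate.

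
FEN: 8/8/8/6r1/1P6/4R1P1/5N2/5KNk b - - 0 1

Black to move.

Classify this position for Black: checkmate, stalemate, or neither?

neither

Black to move; black king on h1.
In check: yes, from the white knight on f2.
King squares — g1: attacked by Kf1; g2: attacked by Kf1; h2: available.
Legal moves for Black: Kh2.
Black is in check but has 1 legal move → neither.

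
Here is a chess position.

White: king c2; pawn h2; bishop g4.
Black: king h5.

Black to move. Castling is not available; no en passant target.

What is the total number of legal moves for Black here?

5

Black to move; king on h5.
In check: yes, from the white bishop on g4.
Legal moves: Kh6, Kg6, Kg5, Kh4, Kxg4.
Count: 5.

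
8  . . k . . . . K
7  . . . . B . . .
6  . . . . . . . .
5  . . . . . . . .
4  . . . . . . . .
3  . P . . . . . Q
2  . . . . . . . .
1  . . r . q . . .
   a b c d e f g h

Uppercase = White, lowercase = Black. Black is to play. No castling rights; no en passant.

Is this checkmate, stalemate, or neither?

Black to move; black king on c8.
In check: yes, from the white queen on h3.
King squares — b7: available; c7: available; d7: attacked by Qh3; b8: available; d8: attacked by Be7.
Legal moves for Black: Kb8, Kc7, Kb7, Qe6.
Black is in check but has 4 legal moves → neither.

neither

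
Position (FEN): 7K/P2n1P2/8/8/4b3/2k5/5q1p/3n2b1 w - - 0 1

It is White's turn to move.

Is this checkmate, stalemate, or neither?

neither

White to move; white king on h8.
In check: no.
Legal moves for White: Kg8, Kg7, f8=Q, f8=R, f8=B, f8=N, a8=Q, a8=R, a8=B, a8=N.
White has 10 legal moves and is not in check → neither.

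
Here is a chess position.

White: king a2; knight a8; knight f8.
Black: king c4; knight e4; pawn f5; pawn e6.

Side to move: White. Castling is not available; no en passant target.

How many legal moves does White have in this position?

White to move; king on a2.
In check: no.
Legal moves: Nh7, Nd7, Ng6, Nxe6, Nc7, Nb6+, Ka3, Kb2, Kb1, Ka1.
Count: 10.

10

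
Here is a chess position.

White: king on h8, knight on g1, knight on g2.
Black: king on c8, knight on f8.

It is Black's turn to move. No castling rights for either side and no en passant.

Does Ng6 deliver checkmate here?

no

After Ng6: white king on h8; in check: yes, from the black knight on g6.
White has 3 legal replies: Kg8, Kh7, Kg7.
In check but a legal move exists → not checkmate.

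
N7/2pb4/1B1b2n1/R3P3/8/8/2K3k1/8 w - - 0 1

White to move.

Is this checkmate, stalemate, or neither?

neither

White to move; white king on c2.
In check: no.
Legal moves for White include: Nxc7, Bxc7, Ba7, Bc5, Bd4, Be3, Bf2, Bg1, Ra7, Ra6, Rd5, Rc5, Rb5, Ra4, Ra3, Ra2, Ra1, Kd3, ... (list truncated; more exist).
White has legal moves and is not in check → neither.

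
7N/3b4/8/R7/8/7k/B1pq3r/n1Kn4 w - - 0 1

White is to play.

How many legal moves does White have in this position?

0

White to move; king on c1.
In check: yes, from the black queen on d2.
Legal moves: none.
Count: 0.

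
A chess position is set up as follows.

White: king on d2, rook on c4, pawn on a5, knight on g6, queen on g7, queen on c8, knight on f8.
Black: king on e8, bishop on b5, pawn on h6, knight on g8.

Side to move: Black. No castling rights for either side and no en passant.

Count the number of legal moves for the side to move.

Black to move; king on e8.
In check: yes, from the white queen on c8.
Legal moves: none.
Count: 0.

0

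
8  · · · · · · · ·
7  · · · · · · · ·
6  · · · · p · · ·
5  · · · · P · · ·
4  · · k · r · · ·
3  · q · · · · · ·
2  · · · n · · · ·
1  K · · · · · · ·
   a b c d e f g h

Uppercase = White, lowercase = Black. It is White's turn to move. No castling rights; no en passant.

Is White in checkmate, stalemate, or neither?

stalemate

White to move; white king on a1.
In check: no.
King squares — b1: attacked by Nd2; a2: attacked by Qb3; b2: attacked by Qb3.
Legal moves for White: none.
Not in check and no legal moves → stalemate.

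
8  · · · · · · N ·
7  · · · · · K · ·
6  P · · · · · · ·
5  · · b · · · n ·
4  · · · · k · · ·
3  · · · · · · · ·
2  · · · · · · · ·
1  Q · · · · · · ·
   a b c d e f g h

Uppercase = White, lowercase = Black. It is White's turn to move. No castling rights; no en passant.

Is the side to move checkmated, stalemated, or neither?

neither

White to move; white king on f7.
In check: yes, from the black knight on g5.
King squares — e6: attacked by Ng5; f6: available; g6: available; e7: attacked by Bc5; g7: available; e8: available; f8: attacked by Bc5; g8: own knight.
Legal moves for White: Ke8, Kg7, Kg6, Kf6.
White is in check but has 4 legal moves → neither.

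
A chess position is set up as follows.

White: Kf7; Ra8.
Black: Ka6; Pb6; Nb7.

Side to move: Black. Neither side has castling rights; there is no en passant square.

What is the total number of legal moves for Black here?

1

Black to move; king on a6.
In check: yes, from the white rook on a8.
Legal moves: Kb5.
Count: 1.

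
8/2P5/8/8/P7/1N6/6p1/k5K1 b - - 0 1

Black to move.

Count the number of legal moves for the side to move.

Black to move; king on a1.
In check: yes, from the white knight on b3.
Legal moves: Kb2, Ka2, Kb1.
Count: 3.

3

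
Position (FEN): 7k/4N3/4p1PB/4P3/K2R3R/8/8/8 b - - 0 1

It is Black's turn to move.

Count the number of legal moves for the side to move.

Black to move; king on h8.
In check: no.
Legal moves: none.
Count: 0.

0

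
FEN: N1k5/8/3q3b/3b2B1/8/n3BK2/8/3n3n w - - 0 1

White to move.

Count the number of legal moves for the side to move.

2

White to move; king on f3.
In check: yes, from the black bishop on d5.
Legal moves: Kg4, Ke2.
Count: 2.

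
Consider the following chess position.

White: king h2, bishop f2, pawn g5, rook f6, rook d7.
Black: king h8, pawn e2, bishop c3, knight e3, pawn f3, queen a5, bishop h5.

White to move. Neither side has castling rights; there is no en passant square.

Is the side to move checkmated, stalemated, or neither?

neither

White to move; white king on h2.
In check: no.
Legal moves for White include: Rd8+, Rh7+, Rg7, Rdf7, Re7, Rc7, Rb7, Ra7, Rdd6, Rd5, Rd4, Rd3, Rd2, Rd1, Rf8#, Rff7, Rh6+, Rg6, ... (list truncated; more exist).
White has legal moves and is not in check → neither.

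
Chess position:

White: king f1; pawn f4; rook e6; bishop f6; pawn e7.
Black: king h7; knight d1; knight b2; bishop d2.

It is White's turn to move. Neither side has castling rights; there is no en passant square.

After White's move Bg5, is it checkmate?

no

After Bg5: black king on h7; in check: no.
Black is not in check, so this cannot be checkmate.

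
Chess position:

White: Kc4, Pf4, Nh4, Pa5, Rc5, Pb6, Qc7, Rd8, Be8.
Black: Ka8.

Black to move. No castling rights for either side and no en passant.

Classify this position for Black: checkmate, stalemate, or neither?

Black to move; black king on a8.
In check: yes, from the white rook on d8.
King squares — a7: attacked by Pb6; b7: attacked by Qc7; b8: attacked by Qc7.
Legal moves for Black: none.
In check with no legal moves → checkmate.

checkmate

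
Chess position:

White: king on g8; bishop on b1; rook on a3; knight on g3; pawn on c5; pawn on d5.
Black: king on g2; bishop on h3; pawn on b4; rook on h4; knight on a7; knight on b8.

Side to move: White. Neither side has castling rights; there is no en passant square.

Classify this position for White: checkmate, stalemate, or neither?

neither

White to move; white king on g8.
In check: no.
Legal moves for White include: Kf8, Kg7, Kf7, Nh5, Nf5, Ne4, Ne2, Nh1, Nf1, Rxa7, Ra6, Ra5, Ra4, Rf3, Re3, Rd3, Rc3, Rb3, ... (list truncated; more exist).
White has legal moves and is not in check → neither.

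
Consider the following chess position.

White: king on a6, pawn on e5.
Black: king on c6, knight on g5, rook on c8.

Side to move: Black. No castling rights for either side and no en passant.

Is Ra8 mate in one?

yes

After Ra8: white king on a6; in check: yes, from the black rook on a8.
King squares — a5: attacked by Ra8; b5: attacked by Kc6; b6: attacked by Kc6; a7: attacked by Ra8; b7: attacked by Kc6.
White has no legal moves → checkmate.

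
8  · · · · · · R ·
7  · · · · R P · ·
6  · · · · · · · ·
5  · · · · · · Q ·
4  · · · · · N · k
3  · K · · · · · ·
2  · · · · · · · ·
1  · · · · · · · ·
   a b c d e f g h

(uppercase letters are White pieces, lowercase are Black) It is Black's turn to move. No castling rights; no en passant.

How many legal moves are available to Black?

Black to move; king on h4.
In check: yes, from the white queen on g5.
Legal moves: none.
Count: 0.

0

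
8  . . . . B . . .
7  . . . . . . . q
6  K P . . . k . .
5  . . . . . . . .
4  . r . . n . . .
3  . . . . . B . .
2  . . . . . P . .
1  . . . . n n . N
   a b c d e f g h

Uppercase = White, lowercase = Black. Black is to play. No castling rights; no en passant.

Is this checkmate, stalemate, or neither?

Black to move; black king on f6.
In check: no.
Legal moves for Black include: Qh8, Qg8, Qg7, Qf7, Qe7, Qd7, Qc7, Qb7+, Qa7+, Qh6, Qg6, Qh5, Qf5, Qh4, Qh3, Qh2, Qxh1, Kg7, ... (list truncated; more exist).
Black has legal moves and is not in check → neither.

neither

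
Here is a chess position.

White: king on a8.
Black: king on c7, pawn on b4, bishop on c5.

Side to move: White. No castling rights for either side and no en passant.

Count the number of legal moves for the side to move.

White to move; king on a8.
In check: no.
Legal moves: none.
Count: 0.

0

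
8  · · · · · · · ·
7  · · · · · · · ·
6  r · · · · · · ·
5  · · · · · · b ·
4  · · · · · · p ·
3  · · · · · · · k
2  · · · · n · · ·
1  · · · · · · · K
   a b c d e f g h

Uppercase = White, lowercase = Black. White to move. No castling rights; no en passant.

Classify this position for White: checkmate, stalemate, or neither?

White to move; white king on h1.
In check: no.
King squares — g1: attacked by Ne2; g2: attacked by Kh3; h2: attacked by Kh3.
Legal moves for White: none.
Not in check and no legal moves → stalemate.

stalemate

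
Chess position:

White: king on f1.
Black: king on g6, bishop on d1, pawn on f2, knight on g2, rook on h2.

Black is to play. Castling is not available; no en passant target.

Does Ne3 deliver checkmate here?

After Ne3: white king on f1; in check: yes, from the black knight on e3.
King squares — e1: attacked by Pf2; g1: attacked by Pf2; e2: attacked by Bd1; f2: attacked by Rh2; g2: attacked by Rh2.
White has no legal moves → checkmate.

yes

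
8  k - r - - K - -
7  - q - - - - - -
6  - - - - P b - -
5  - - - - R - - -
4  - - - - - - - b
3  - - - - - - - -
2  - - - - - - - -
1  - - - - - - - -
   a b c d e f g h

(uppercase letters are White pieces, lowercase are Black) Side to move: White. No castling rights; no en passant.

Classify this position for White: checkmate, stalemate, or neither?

White to move; white king on f8.
In check: yes, from the black rook on c8.
King squares — e7: attacked by Bf6; f7: attacked by Qb7; g7: attacked by Bf6; e8: attacked by Rc8; g8: attacked by Rc8.
Legal moves for White: none.
In check with no legal moves → checkmate.

checkmate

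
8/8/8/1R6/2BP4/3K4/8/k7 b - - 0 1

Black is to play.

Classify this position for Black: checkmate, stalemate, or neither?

Black to move; black king on a1.
In check: no.
King squares — b1: attacked by Rb5; a2: attacked by Bc4; b2: attacked by Rb5.
Legal moves for Black: none.
Not in check and no legal moves → stalemate.

stalemate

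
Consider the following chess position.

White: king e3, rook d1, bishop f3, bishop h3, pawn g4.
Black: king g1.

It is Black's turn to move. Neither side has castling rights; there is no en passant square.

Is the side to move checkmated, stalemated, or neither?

Black to move; black king on g1.
In check: yes, from the white rook on d1.
King squares — f1: attacked by Rd1; h1: attacked by Rd1; f2: attacked by Ke3; g2: attacked by Bf3; h2: available.
Legal moves for Black: Kh2.
Black is in check but has 1 legal move → neither.

neither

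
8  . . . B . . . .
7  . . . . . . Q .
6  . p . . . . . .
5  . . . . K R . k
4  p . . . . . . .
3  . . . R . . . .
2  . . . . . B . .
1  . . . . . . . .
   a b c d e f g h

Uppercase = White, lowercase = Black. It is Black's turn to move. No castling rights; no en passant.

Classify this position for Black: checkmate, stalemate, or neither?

checkmate

Black to move; black king on h5.
In check: yes, from the white rook on f5.
King squares — g4: attacked by Qg7; h4: attacked by Bf2; g5: attacked by Rf5; g6: attacked by Qg7; h6: attacked by Qg7.
Legal moves for Black: none.
In check with no legal moves → checkmate.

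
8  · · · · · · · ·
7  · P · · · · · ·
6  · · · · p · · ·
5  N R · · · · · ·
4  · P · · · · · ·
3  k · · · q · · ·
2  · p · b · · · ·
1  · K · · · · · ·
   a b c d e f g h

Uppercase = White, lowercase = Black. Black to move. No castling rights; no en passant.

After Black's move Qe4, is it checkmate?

After Qe4: white king on b1; in check: yes, from the black queen on e4.
King squares — a1: attacked by Pb2; c1: attacked by Pb2; a2: attacked by Ka3; b2: attacked by Ka3; c2: attacked by Qe4.
White has no legal moves → checkmate.

yes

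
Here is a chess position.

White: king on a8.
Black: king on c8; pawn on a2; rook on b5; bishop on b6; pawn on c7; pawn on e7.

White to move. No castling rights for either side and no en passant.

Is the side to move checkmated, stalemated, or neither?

stalemate

White to move; white king on a8.
In check: no.
King squares — a7: attacked by Bb6; b7: attacked by Kc8; b8: attacked by Kc8.
Legal moves for White: none.
Not in check and no legal moves → stalemate.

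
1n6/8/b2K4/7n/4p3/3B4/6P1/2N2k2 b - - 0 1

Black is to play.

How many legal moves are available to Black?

Black to move; king on f1.
In check: yes, from the white bishop on d3.
Legal moves: Kxg2, Kf2, Kg1, Ke1, Bxd3, exd3.
Count: 6.

6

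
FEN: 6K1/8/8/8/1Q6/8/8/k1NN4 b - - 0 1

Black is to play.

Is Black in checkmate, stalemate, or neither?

Black to move; black king on a1.
In check: no.
King squares — b1: attacked by Qb4; a2: attacked by Nc1; b2: attacked by Nd1.
Legal moves for Black: none.
Not in check and no legal moves → stalemate.

stalemate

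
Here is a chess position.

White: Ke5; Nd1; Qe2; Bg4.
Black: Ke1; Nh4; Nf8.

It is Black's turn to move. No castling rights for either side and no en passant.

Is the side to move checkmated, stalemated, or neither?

Black to move; black king on e1.
In check: yes, from the white queen on e2.
King squares — d1: attacked by Qe2; f1: attacked by Qe2; d2: attacked by Qe2; e2: attacked by Bg4; f2: attacked by Nd1.
Legal moves for Black: none.
In check with no legal moves → checkmate.

checkmate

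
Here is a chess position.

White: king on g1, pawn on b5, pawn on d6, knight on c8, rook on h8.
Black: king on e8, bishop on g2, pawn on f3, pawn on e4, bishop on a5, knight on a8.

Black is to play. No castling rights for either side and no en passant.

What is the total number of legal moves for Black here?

2

Black to move; king on e8.
In check: yes, from the white rook on h8.
Legal moves: Kf7, Kd7.
Count: 2.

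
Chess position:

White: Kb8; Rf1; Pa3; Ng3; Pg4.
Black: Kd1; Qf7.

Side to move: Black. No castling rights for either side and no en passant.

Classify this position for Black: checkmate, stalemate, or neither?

neither

Black to move; black king on d1.
In check: yes, from the white rook on f1.
Legal moves for Black: Kd2, Kc2, Qxf1.
Black is in check but has 3 legal moves → neither.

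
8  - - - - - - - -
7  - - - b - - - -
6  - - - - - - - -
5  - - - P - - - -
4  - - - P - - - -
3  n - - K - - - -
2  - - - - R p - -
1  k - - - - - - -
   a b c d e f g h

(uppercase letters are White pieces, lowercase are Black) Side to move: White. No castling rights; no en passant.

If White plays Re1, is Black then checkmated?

After Re1: black king on a1; in check: yes, from the white rook on e1.
Black has 7 legal replies: Kb2, Ka2, Nb1, fxe1=Q, fxe1=R, fxe1=B, fxe1=N+.
In check but a legal move exists → not checkmate.

no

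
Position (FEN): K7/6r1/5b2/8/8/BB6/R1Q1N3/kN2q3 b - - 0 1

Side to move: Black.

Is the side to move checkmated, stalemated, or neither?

Black to move; black king on a1.
In check: yes, from the white rook on a2.
King squares — b1: attacked by Qc2; a2: attacked by Qc2; b2: attacked by Ra2.
Legal moves for Black: none.
In check with no legal moves → checkmate.

checkmate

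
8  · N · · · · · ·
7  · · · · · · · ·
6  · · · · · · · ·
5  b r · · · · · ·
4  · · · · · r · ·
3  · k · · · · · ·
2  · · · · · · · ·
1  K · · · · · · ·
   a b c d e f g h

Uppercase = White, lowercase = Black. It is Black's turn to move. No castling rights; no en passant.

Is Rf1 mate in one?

After Rf1: white king on a1; in check: yes, from the black rook on f1.
King squares — b1: attacked by Rf1; a2: attacked by Kb3; b2: attacked by Kb3.
White has no legal moves → checkmate.

yes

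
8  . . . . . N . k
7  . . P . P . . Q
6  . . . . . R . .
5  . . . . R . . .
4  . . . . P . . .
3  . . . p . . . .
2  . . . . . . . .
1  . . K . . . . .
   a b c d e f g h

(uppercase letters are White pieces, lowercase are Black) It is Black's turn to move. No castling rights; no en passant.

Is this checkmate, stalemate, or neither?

checkmate

Black to move; black king on h8.
In check: yes, from the white queen on h7.
King squares — g7: attacked by Qh7; h7: attacked by Nf8; g8: attacked by Qh7.
Legal moves for Black: none.
In check with no legal moves → checkmate.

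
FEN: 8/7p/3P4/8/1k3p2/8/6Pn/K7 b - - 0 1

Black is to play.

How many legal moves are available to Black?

Black to move; king on b4.
In check: no.
Legal moves: Kc5, Kb5, Ka5, Kc4, Ka4, Kc3, Kb3, Ka3, Ng4, Nf3, Nf1, h6, f3, h5.
Count: 14.

14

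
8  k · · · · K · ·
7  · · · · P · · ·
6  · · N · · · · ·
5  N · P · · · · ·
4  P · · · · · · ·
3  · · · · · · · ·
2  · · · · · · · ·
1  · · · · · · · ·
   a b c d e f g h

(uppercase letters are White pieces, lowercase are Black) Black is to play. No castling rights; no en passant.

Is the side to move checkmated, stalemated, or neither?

stalemate

Black to move; black king on a8.
In check: no.
King squares — a7: attacked by Nc6; b7: attacked by Na5; b8: attacked by Nc6.
Legal moves for Black: none.
Not in check and no legal moves → stalemate.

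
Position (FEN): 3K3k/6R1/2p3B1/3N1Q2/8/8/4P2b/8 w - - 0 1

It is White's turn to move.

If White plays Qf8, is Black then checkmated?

After Qf8: black king on h8; in check: yes, from the white queen on f8.
King squares — g7: attacked by Qf8; h7: attacked by Bg6; g8: attacked by Rg7.
Black has no legal moves → checkmate.

yes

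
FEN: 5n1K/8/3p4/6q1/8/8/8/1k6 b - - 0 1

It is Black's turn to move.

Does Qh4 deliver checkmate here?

After Qh4: white king on h8; in check: yes, from the black queen on h4.
White has 2 legal replies: Kg8, Kg7.
In check but a legal move exists → not checkmate.

no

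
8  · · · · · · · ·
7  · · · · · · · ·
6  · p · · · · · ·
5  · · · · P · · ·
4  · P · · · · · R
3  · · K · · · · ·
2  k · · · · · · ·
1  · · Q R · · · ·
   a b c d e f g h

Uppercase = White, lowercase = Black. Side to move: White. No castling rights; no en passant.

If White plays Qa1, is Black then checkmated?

After Qa1: black king on a2; in check: yes, from the white queen on a1.
King squares — a1: attacked by Rd1; b1: attacked by Qa1; b2: attacked by Qa1; a3: attacked by Qa1; b3: attacked by Kc3.
Black has no legal moves → checkmate.

yes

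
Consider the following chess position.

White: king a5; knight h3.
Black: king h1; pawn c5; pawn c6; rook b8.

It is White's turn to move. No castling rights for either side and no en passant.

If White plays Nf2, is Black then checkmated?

no

After Nf2: black king on h1; in check: yes, from the white knight on f2.
Black has 3 legal replies: Kh2, Kg2, Kg1.
In check but a legal move exists → not checkmate.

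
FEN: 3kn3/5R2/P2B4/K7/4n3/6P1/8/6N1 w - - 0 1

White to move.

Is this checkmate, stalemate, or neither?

White to move; white king on a5.
In check: no.
Legal moves for White include: Rf8, Rh7, Rg7, Re7, Rd7+, Rc7, Rb7, Ra7, Rf6, Rf5, Rf4, Rf3, Rf2, Rf1, Bf8, Bb8, Be7+, Bc7+, ... (list truncated; more exist).
White has legal moves and is not in check → neither.

neither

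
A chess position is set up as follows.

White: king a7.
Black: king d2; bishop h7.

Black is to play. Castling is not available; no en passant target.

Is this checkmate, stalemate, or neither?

Black to move; black king on d2.
In check: no.
Legal moves for Black: Bg8, Bg6, Bf5, Be4, Bd3, Bc2, Bb1, Ke3, Kd3, Kc3, Ke2, Kc2, Ke1, Kd1, Kc1.
Black has 15 legal moves and is not in check → neither.

neither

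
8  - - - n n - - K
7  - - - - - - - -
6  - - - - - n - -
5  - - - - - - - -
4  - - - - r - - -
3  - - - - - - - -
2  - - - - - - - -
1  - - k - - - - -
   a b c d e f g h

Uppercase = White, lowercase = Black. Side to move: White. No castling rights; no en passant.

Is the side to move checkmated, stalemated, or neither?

stalemate

White to move; white king on h8.
In check: no.
King squares — g7: attacked by Ne8; h7: attacked by Nf6; g8: attacked by Nf6.
Legal moves for White: none.
Not in check and no legal moves → stalemate.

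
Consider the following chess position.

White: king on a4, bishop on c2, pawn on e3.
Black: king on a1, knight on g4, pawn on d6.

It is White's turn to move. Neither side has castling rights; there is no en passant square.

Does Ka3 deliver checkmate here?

After Ka3: black king on a1; in check: no.
Black is not in check, so this cannot be checkmate.

no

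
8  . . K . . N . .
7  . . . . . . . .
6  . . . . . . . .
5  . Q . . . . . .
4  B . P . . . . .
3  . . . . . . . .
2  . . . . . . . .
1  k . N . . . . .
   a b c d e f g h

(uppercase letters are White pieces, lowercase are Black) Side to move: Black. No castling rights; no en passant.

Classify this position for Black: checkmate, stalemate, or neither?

stalemate

Black to move; black king on a1.
In check: no.
King squares — b1: attacked by Qb5; a2: attacked by Nc1; b2: attacked by Qb5.
Legal moves for Black: none.
Not in check and no legal moves → stalemate.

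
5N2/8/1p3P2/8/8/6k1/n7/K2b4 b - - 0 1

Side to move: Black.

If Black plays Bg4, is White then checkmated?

no

After Bg4: white king on a1; in check: no.
White is not in check, so this cannot be checkmate.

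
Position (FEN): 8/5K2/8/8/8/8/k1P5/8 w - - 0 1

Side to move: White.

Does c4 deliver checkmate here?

After c4: black king on a2; in check: no.
Black is not in check, so this cannot be checkmate.

no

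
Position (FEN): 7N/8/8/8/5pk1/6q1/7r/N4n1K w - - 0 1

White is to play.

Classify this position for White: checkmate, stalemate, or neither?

checkmate

White to move; white king on h1.
In check: yes, from the black rook on h2.
King squares — g1: attacked by Qg3; g2: attacked by Rh2; h2: attacked by Nf1.
Legal moves for White: none.
In check with no legal moves → checkmate.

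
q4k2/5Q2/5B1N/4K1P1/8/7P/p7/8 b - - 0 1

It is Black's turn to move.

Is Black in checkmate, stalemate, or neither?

Black to move; black king on f8.
In check: yes, from the white queen on f7.
King squares — e7: attacked by Bf6; f7: attacked by Nh6; g7: attacked by Bf6; e8: attacked by Qf7; g8: attacked by Nh6.
Legal moves for Black: none.
In check with no legal moves → checkmate.

checkmate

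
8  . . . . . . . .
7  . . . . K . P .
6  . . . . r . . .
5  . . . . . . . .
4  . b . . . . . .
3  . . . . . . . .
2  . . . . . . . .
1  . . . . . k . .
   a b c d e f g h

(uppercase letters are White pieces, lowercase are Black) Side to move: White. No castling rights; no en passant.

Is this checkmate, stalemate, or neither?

White to move; white king on e7.
In check: yes, from the black bishop on b4 and the black rook on e6.
King squares — d6: attacked by Bb4; e6: available; f6: attacked by Re6; d7: available; f7: available; d8: available; e8: attacked by Re6; f8: attacked by Bb4.
Legal moves for White: Kd8, Kf7, Kd7, Kxe6.
White is in check but has 4 legal moves → neither.

neither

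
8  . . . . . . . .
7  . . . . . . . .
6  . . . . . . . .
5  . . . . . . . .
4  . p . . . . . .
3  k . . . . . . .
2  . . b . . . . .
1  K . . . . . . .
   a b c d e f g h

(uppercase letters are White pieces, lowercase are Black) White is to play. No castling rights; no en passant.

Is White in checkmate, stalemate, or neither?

White to move; white king on a1.
In check: no.
King squares — b1: attacked by Bc2; a2: attacked by Ka3; b2: attacked by Ka3.
Legal moves for White: none.
Not in check and no legal moves → stalemate.

stalemate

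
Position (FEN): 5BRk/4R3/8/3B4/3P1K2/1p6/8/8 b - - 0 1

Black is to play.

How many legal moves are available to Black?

0

Black to move; king on h8.
In check: yes, from the white rook on g8.
Legal moves: none.
Count: 0.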